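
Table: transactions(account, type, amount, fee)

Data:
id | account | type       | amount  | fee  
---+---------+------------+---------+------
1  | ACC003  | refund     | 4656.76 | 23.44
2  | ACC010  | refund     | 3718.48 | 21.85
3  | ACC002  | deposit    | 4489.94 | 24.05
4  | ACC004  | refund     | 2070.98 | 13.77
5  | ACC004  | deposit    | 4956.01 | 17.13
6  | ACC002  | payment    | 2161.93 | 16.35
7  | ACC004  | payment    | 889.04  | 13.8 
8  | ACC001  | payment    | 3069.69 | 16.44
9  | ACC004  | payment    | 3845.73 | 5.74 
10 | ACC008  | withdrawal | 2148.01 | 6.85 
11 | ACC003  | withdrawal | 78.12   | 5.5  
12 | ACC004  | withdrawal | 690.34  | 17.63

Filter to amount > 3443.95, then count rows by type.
SELECT type, COUNT(*)
FROM transactions
WHERE amount > 3443.95
GROUP BY type

Note: WHERE filters rows before grouping.

Result:
  deposit: 2
  payment: 1
  refund: 2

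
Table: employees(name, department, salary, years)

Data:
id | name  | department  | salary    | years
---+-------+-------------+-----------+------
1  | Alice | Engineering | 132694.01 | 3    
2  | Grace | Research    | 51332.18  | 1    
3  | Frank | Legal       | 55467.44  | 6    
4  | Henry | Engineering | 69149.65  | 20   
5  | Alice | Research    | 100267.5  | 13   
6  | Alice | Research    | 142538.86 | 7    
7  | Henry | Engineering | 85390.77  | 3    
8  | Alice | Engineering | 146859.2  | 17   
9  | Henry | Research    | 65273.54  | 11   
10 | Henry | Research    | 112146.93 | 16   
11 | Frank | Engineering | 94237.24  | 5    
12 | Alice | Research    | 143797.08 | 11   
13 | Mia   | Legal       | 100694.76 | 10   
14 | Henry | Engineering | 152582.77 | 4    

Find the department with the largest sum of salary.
SELECT department, SUM(salary) as val
FROM employees
GROUP BY department
ORDER BY val DESC
LIMIT 1

Result: Engineering with sum(salary) = 680913.64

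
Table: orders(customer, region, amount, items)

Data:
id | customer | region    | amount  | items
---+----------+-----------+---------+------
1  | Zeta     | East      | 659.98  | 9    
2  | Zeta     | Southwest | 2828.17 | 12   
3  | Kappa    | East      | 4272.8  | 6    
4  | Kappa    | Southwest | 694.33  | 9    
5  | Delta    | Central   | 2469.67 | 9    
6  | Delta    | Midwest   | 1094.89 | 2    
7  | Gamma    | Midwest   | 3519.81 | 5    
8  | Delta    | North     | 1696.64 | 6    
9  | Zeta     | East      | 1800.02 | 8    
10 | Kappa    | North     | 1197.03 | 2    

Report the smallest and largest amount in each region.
SELECT region, MIN(amount), MAX(amount)
FROM orders
GROUP BY region

Result:
  Central: min=2469.67, max=2469.67
  East: min=659.98, max=4272.80
  Midwest: min=1094.89, max=3519.81
  North: min=1197.03, max=1696.64
  Southwest: min=694.33, max=2828.17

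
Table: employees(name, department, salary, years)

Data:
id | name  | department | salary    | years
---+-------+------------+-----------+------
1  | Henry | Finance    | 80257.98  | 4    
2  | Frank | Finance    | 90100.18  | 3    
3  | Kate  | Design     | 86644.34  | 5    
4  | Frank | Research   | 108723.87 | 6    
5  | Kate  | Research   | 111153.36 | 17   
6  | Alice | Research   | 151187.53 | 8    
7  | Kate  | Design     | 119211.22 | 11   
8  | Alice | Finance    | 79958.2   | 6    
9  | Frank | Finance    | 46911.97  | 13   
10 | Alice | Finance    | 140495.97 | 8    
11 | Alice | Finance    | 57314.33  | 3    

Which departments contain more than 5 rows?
SELECT department, COUNT(*) as cnt
FROM employees
GROUP BY department
HAVING COUNT(*) > 5

Result:
  Finance: 6

Note: HAVING filters groups after aggregation, WHERE filters rows before.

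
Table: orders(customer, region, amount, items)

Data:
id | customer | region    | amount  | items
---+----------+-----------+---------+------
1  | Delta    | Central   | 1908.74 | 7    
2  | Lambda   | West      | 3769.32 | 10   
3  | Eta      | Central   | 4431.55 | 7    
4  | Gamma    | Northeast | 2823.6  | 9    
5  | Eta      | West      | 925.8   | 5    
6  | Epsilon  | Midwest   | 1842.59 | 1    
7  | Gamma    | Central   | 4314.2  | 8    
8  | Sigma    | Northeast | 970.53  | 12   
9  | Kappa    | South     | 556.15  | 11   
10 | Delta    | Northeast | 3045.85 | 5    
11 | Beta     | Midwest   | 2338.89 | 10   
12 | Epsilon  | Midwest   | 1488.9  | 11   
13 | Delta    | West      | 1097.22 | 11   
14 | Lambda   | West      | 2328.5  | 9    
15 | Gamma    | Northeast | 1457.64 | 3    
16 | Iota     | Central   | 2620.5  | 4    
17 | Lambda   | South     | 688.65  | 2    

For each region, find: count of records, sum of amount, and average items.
SELECT region,
       COUNT(*) as cnt,
       SUM(amount) as total_amount,
       AVG(items) as avg_items
FROM orders
GROUP BY region

Result:
  Central: 4 records, 13274.99 total amount, 6.50 avg items
  Midwest: 3 records, 5670.38 total amount, 7.33 avg items
  Northeast: 4 records, 8297.62 total amount, 7.25 avg items
  South: 2 records, 1244.80 total amount, 6.50 avg items
  West: 4 records, 8120.84 total amount, 8.75 avg items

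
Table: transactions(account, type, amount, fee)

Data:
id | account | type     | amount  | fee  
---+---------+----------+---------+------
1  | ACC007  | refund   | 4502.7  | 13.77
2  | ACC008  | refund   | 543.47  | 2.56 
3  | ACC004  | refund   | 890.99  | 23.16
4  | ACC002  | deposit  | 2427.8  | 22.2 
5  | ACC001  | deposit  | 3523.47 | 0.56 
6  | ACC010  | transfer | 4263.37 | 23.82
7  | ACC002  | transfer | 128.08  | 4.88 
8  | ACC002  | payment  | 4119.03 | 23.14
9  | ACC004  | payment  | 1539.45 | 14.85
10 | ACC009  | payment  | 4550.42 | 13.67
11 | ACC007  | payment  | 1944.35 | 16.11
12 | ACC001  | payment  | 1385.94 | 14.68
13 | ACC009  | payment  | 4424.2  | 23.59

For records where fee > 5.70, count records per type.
SELECT type, COUNT(*)
FROM transactions
WHERE fee > 5.70
GROUP BY type

Note: WHERE filters rows before grouping.

Result:
  deposit: 1
  payment: 6
  refund: 2
  transfer: 1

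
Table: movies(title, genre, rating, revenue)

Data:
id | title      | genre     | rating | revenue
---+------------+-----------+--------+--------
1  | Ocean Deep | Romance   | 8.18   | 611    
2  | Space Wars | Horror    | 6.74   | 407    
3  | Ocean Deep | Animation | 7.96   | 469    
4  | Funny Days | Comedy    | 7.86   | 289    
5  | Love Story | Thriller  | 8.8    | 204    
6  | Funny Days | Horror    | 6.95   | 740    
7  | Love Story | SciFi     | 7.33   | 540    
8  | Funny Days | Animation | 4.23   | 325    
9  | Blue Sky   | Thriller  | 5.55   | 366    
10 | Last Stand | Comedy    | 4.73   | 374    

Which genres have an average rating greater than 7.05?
SELECT genre, AVG(rating)
FROM movies
GROUP BY genre
HAVING AVG(rating) > 7.05

Result:
  Romance: avg=8.18
  SciFi: avg=7.33
  Thriller: avg=7.18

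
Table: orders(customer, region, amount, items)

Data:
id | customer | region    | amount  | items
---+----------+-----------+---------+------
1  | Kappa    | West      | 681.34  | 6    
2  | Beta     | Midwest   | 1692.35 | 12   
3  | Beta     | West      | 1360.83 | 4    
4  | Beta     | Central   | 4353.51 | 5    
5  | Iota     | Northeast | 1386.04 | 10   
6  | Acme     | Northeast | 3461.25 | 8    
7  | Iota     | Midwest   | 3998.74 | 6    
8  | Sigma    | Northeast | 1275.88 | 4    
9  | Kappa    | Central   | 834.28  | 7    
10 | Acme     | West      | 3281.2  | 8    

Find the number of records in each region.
SELECT region, COUNT(*) as count
FROM orders
GROUP BY region

Result:
  Central: 2
  Midwest: 2
  Northeast: 3
  West: 3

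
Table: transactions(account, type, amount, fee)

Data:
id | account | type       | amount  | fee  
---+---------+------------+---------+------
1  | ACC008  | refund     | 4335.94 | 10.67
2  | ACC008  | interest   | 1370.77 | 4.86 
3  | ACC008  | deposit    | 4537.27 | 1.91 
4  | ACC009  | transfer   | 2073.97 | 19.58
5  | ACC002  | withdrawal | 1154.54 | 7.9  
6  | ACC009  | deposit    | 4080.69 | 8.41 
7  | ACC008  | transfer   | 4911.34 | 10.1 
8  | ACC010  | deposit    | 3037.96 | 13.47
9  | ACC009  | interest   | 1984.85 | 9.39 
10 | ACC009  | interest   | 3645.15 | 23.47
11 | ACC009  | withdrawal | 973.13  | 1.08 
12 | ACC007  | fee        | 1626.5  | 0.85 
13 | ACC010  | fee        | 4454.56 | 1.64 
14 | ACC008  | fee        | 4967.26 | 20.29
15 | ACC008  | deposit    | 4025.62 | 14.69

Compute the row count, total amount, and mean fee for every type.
SELECT type,
       COUNT(*) as cnt,
       SUM(amount) as total_amount,
       AVG(fee) as avg_fee
FROM transactions
GROUP BY type

Result:
  deposit: 4 records, 15681.54 total amount, 9.62 avg fee
  fee: 3 records, 11048.32 total amount, 7.59 avg fee
  interest: 3 records, 7000.77 total amount, 12.57 avg fee
  refund: 1 records, 4335.94 total amount, 10.67 avg fee
  transfer: 2 records, 6985.31 total amount, 14.84 avg fee
  withdrawal: 2 records, 2127.67 total amount, 4.49 avg fee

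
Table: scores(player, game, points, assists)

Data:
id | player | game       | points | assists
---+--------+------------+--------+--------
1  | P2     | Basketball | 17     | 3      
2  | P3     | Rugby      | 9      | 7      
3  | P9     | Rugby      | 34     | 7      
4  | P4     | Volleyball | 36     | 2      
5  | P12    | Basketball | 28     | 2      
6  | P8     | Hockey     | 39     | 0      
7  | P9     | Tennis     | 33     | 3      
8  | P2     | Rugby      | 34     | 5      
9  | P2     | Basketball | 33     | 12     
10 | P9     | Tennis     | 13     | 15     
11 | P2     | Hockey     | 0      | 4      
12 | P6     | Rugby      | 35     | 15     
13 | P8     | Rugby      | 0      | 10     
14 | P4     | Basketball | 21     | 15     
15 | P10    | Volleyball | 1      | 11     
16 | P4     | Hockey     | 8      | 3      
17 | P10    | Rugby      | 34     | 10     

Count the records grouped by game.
SELECT game, COUNT(*) as count
FROM scores
GROUP BY game

Result:
  Basketball: 4
  Hockey: 3
  Rugby: 6
  Tennis: 2
  Volleyball: 2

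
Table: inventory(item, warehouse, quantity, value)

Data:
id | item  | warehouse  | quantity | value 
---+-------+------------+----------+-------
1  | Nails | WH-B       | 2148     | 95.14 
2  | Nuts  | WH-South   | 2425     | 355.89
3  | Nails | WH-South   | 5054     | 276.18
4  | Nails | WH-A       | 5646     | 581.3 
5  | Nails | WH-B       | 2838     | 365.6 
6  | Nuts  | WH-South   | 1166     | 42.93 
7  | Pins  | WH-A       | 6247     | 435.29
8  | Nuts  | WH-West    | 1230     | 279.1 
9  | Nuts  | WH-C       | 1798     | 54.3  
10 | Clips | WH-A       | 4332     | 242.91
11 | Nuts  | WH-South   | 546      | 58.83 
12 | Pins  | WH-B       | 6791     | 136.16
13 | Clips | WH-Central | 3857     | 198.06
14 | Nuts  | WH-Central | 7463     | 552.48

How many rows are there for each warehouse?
SELECT warehouse, COUNT(*) as count
FROM inventory
GROUP BY warehouse

Result:
  WH-A: 3
  WH-B: 3
  WH-C: 1
  WH-Central: 2
  WH-South: 4
  WH-West: 1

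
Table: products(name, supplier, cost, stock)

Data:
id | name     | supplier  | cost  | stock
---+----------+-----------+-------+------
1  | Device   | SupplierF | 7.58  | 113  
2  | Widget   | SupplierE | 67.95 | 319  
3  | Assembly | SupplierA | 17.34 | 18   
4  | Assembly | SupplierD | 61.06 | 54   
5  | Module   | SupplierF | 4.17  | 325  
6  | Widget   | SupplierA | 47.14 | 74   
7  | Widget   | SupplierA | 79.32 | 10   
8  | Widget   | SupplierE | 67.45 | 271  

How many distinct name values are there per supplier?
SELECT supplier, COUNT(DISTINCT name)
FROM products
GROUP BY supplier

Result:
  SupplierA: 2 distinct
  SupplierD: 1 distinct
  SupplierE: 1 distinct
  SupplierF: 2 distinct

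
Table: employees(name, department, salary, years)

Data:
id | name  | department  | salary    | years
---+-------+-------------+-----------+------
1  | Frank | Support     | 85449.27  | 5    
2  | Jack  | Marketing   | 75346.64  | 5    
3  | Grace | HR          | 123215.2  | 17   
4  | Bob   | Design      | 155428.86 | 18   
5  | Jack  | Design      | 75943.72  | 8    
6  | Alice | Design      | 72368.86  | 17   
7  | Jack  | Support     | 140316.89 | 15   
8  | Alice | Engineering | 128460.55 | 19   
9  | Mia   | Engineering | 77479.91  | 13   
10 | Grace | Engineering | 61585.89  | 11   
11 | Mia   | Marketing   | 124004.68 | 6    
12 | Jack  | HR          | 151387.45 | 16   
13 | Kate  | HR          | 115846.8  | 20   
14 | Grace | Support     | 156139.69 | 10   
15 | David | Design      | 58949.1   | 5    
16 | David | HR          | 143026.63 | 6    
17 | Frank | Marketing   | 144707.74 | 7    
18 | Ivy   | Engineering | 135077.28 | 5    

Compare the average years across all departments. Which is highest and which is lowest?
SELECT department, AVG(years)
FROM employees
GROUP BY department
ORDER BY AVG(years)

All groups:
  Marketing: 6.00
  Support: 10.00
  Design: 12.00
  Engineering: 12.00
  HR: 14.75

Highest: HR (14.75)
Lowest: Marketing (6.00)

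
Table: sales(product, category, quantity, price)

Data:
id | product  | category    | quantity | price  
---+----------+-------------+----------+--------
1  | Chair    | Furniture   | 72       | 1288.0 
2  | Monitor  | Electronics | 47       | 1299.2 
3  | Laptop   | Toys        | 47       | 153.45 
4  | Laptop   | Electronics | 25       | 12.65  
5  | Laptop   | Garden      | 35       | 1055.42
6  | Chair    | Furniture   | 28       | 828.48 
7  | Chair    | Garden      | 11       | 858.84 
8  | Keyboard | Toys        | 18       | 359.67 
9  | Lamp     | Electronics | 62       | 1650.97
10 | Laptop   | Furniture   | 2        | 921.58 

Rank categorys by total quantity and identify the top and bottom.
SELECT category, SUM(quantity)
FROM sales
GROUP BY category
ORDER BY SUM(quantity)

All groups:
  Garden: 46
  Toys: 65
  Furniture: 102
  Electronics: 134

Highest: Electronics (134)
Lowest: Garden (46)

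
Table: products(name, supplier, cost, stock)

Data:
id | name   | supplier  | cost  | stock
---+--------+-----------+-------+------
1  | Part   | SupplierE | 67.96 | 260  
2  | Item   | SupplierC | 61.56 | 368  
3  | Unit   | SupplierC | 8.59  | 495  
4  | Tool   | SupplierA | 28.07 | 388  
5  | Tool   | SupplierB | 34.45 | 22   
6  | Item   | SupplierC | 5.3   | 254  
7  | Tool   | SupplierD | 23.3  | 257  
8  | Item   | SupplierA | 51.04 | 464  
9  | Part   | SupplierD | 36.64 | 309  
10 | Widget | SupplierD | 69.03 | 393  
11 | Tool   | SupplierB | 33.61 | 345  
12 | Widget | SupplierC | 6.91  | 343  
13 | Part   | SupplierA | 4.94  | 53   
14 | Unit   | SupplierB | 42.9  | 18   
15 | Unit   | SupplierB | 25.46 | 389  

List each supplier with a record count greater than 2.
SELECT supplier, COUNT(*) as cnt
FROM products
GROUP BY supplier
HAVING COUNT(*) > 2

Result:
  SupplierA: 3
  SupplierB: 4
  SupplierC: 4
  SupplierD: 3

Note: HAVING filters groups after aggregation, WHERE filters rows before.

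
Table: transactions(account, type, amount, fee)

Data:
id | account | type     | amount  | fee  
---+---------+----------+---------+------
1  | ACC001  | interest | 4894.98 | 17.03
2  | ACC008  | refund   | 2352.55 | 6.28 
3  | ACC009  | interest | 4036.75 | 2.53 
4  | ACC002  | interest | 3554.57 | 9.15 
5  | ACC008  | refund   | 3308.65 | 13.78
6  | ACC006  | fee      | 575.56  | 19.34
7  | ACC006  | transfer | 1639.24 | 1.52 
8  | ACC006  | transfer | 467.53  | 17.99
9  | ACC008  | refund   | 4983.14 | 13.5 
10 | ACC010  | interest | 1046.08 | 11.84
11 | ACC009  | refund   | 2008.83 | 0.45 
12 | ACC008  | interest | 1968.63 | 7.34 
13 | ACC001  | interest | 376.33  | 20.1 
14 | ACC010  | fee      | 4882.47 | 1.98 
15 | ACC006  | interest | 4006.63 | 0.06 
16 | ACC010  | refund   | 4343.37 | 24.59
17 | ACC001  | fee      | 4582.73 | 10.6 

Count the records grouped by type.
SELECT type, COUNT(*) as count
FROM transactions
GROUP BY type

Result:
  fee: 3
  interest: 7
  refund: 5
  transfer: 2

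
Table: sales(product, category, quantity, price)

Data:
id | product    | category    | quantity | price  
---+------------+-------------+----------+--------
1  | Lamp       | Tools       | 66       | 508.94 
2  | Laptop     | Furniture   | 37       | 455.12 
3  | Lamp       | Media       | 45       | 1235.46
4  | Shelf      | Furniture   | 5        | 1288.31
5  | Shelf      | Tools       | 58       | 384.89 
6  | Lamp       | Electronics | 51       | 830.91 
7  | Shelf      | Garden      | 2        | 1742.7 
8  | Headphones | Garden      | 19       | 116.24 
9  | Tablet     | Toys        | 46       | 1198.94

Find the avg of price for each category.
SELECT category, AVG(price) as result
FROM sales
GROUP BY category

Result:
  Electronics: 830.91
  Furniture: 871.72
  Garden: 929.47
  Media: 1235.46
  Tools: 446.92
  Toys: 1198.94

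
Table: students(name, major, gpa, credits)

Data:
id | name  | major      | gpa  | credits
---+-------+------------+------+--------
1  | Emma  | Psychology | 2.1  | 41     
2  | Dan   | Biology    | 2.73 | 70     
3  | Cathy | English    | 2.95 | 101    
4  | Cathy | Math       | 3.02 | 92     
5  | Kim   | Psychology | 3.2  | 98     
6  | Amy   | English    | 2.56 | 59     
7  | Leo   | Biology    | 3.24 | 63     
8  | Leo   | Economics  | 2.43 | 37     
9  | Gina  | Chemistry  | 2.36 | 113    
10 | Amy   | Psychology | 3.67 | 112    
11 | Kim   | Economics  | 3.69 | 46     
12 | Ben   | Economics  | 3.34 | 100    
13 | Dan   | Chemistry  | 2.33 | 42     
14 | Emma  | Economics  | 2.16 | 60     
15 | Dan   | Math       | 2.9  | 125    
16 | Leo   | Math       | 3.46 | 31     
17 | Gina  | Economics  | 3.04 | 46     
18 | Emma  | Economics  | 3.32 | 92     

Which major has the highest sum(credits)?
SELECT major, SUM(credits) as val
FROM students
GROUP BY major
ORDER BY val DESC
LIMIT 1

Result: Economics with sum(credits) = 381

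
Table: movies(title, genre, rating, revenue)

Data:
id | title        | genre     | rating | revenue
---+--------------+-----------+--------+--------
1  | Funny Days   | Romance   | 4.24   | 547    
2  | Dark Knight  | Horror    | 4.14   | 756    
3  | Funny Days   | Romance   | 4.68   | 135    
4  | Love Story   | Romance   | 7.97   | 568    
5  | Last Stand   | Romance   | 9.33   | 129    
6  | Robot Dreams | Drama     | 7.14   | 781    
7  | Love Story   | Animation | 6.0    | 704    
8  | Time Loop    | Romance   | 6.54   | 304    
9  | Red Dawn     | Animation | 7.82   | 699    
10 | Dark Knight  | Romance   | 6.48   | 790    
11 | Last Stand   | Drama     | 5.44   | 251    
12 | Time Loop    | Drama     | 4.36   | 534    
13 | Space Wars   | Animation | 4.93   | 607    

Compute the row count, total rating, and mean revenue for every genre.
SELECT genre,
       COUNT(*) as cnt,
       SUM(rating) as total_rating,
       AVG(revenue) as avg_revenue
FROM movies
GROUP BY genre

Result:
  Animation: 3 records, 18.75 total rating, 670.00 avg revenue
  Drama: 3 records, 16.94 total rating, 522.00 avg revenue
  Horror: 1 records, 4.14 total rating, 756.00 avg revenue
  Romance: 6 records, 39.24 total rating, 412.17 avg revenue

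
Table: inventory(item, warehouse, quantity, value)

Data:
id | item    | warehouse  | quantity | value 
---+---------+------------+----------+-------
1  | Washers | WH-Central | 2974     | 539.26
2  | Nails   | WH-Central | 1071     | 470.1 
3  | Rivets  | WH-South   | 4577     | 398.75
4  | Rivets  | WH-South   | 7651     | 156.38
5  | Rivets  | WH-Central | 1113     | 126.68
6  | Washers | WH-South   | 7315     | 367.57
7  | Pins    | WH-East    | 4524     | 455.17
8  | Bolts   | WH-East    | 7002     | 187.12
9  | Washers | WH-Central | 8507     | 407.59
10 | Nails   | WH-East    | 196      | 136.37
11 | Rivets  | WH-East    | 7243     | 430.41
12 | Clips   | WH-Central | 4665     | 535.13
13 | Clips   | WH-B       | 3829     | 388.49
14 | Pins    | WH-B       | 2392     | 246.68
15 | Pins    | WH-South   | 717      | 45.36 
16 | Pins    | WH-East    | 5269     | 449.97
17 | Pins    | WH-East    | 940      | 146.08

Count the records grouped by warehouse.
SELECT warehouse, COUNT(*) as count
FROM inventory
GROUP BY warehouse

Result:
  WH-B: 2
  WH-Central: 5
  WH-East: 6
  WH-South: 4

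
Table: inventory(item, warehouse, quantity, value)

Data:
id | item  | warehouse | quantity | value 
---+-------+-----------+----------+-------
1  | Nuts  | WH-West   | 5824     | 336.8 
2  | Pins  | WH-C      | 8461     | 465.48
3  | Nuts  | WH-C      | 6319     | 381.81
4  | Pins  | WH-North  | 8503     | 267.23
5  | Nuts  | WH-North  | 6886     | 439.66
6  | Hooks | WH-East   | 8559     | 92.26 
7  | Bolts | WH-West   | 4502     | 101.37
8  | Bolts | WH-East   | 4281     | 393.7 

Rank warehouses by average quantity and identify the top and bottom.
SELECT warehouse, AVG(quantity)
FROM inventory
GROUP BY warehouse
ORDER BY AVG(quantity)

All groups:
  WH-West: 5163.00
  WH-East: 6420.00
  WH-C: 7390.00
  WH-North: 7694.50

Highest: WH-North (7694.50)
Lowest: WH-West (5163.00)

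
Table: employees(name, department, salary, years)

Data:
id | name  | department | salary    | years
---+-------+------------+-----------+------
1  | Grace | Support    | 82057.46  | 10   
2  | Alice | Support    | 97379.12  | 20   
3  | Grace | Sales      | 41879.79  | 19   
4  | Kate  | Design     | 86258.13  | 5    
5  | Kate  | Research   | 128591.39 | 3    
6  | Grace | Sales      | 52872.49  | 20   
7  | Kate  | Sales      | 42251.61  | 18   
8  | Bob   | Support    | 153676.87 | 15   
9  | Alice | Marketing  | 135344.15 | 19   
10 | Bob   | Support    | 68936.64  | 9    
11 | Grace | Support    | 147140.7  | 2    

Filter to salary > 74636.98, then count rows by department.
SELECT department, COUNT(*)
FROM employees
WHERE salary > 74636.98
GROUP BY department

Note: WHERE filters rows before grouping.

Result:
  Design: 1
  Marketing: 1
  Research: 1
  Support: 4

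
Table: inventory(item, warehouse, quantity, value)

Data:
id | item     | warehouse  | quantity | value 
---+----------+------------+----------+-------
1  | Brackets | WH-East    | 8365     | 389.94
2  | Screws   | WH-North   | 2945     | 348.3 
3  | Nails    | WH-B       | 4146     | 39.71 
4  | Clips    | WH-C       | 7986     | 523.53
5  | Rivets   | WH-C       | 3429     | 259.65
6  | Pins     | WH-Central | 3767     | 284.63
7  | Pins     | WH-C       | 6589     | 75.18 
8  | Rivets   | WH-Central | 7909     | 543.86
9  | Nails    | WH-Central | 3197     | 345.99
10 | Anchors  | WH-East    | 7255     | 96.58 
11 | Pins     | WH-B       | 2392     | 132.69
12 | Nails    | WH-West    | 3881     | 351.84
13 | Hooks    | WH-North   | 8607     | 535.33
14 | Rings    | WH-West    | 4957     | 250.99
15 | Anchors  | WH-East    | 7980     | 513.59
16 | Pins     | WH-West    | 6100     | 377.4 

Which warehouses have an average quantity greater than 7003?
SELECT warehouse, AVG(quantity)
FROM inventory
GROUP BY warehouse
HAVING AVG(quantity) > 7003

Result:
  WH-East: avg=7866.67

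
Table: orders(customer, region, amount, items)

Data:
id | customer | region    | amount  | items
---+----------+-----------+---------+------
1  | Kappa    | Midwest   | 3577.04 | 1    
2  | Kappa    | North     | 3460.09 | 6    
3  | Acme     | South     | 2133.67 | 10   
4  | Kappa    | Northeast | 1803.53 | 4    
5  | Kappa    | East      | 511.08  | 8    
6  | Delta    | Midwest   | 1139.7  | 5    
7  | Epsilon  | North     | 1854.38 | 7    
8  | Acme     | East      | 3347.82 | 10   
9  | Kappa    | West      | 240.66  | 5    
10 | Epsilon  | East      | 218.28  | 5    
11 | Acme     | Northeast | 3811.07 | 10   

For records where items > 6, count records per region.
SELECT region, COUNT(*)
FROM orders
WHERE items > 6
GROUP BY region

Note: WHERE filters rows before grouping.

Result:
  East: 2
  North: 1
  Northeast: 1
  South: 1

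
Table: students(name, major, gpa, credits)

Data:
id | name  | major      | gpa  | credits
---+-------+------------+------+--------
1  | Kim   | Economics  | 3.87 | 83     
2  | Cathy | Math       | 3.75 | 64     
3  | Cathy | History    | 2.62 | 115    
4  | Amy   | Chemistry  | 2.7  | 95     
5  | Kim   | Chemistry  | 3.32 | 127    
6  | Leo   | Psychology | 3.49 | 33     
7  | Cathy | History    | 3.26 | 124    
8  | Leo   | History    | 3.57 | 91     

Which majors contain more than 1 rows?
SELECT major, COUNT(*) as cnt
FROM students
GROUP BY major
HAVING COUNT(*) > 1

Result:
  Chemistry: 2
  History: 3

Note: HAVING filters groups after aggregation, WHERE filters rows before.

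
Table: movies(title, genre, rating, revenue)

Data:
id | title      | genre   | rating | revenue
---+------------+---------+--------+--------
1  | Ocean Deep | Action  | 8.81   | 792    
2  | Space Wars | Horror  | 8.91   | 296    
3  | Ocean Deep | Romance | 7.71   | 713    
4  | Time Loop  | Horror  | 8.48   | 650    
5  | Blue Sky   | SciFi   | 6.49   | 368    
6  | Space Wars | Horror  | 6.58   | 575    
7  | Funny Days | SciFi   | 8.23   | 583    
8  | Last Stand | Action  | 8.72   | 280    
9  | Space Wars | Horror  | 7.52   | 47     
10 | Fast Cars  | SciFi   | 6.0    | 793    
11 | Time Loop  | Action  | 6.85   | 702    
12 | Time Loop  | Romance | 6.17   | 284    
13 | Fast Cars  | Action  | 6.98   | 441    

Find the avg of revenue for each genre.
SELECT genre, AVG(revenue) as result
FROM movies
GROUP BY genre

Result:
  Action: 553.75
  Horror: 392.00
  Romance: 498.50
  SciFi: 581.33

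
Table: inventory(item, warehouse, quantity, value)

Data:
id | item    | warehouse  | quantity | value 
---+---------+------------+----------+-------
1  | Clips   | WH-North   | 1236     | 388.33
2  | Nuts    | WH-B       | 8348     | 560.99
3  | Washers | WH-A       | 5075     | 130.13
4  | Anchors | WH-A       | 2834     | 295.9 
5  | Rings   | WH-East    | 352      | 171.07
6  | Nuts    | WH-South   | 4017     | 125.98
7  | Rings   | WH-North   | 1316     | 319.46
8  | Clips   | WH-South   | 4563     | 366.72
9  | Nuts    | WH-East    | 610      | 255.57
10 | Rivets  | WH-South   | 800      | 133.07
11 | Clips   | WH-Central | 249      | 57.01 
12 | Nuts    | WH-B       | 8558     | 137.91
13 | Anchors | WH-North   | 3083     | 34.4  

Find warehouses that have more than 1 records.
SELECT warehouse, COUNT(*) as cnt
FROM inventory
GROUP BY warehouse
HAVING COUNT(*) > 1

Result:
  WH-A: 2
  WH-B: 2
  WH-East: 2
  WH-North: 3
  WH-South: 3

Note: HAVING filters groups after aggregation, WHERE filters rows before.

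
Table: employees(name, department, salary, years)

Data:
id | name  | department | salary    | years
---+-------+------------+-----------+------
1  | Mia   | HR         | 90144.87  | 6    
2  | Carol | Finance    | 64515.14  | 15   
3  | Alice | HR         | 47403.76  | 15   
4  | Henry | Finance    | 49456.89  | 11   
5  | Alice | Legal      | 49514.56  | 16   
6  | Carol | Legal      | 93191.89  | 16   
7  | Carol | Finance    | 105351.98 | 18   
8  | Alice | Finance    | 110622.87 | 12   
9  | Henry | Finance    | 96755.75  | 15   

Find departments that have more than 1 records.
SELECT department, COUNT(*) as cnt
FROM employees
GROUP BY department
HAVING COUNT(*) > 1

Result:
  Finance: 5
  HR: 2
  Legal: 2

Note: HAVING filters groups after aggregation, WHERE filters rows before.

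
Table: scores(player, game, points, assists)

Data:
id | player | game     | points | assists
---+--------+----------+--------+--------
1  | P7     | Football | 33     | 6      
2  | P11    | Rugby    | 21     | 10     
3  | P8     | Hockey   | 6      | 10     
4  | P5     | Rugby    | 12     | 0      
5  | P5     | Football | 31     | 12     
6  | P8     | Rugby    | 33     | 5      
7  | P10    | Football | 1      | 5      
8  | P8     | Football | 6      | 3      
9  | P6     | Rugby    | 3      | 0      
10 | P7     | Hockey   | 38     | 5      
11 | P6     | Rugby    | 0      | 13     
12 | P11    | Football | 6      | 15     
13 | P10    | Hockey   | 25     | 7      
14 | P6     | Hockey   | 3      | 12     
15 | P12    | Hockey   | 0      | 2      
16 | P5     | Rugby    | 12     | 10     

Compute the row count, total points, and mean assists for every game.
SELECT game,
       COUNT(*) as cnt,
       SUM(points) as total_points,
       AVG(assists) as avg_assists
FROM scores
GROUP BY game

Result:
  Football: 5 records, 77 total points, 8.20 avg assists
  Hockey: 5 records, 72 total points, 7.20 avg assists
  Rugby: 6 records, 81 total points, 6.33 avg assists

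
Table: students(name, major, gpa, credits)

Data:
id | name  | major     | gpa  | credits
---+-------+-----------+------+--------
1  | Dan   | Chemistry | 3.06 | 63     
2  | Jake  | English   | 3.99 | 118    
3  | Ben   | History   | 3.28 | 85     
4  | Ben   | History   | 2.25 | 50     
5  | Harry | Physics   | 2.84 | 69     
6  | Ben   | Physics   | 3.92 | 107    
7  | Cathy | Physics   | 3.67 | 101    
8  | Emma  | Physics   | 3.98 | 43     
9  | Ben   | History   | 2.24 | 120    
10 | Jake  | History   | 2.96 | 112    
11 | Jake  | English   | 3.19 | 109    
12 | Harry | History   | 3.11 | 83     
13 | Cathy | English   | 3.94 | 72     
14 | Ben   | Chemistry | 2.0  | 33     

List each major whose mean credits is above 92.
SELECT major, AVG(credits)
FROM students
GROUP BY major
HAVING AVG(credits) > 92

Result:
  English: avg=99.67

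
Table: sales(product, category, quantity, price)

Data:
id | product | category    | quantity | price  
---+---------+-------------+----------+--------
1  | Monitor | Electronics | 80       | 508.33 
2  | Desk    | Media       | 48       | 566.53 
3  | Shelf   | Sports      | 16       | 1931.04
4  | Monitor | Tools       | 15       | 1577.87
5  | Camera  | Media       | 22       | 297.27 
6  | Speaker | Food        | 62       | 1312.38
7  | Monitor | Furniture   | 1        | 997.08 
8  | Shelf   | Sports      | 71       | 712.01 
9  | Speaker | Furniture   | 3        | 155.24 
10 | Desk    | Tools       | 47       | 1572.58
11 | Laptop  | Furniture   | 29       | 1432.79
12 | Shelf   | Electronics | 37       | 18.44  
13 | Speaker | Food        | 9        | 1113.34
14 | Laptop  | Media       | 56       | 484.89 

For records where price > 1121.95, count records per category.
SELECT category, COUNT(*)
FROM sales
WHERE price > 1121.95
GROUP BY category

Note: WHERE filters rows before grouping.

Result:
  Food: 1
  Furniture: 1
  Sports: 1
  Tools: 2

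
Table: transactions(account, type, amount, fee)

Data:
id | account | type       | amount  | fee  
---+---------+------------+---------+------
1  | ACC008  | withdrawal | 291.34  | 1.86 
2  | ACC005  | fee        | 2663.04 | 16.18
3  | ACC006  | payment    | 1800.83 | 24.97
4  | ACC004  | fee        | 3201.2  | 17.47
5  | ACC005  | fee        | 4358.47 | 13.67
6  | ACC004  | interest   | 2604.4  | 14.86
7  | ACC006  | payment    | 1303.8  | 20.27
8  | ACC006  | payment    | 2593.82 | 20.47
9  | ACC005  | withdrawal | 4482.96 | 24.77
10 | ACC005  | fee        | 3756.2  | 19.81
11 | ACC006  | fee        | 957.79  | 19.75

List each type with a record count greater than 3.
SELECT type, COUNT(*) as cnt
FROM transactions
GROUP BY type
HAVING COUNT(*) > 3

Result:
  fee: 5

Note: HAVING filters groups after aggregation, WHERE filters rows before.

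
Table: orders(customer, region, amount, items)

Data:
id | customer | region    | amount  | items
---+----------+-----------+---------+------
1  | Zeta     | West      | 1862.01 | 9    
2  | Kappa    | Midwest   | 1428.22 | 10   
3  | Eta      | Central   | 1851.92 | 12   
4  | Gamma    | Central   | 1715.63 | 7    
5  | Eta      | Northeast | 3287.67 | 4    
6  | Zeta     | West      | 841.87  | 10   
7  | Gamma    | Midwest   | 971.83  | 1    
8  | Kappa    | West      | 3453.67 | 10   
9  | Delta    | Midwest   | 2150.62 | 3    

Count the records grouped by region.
SELECT region, COUNT(*) as count
FROM orders
GROUP BY region

Result:
  Central: 2
  Midwest: 3
  Northeast: 1
  West: 3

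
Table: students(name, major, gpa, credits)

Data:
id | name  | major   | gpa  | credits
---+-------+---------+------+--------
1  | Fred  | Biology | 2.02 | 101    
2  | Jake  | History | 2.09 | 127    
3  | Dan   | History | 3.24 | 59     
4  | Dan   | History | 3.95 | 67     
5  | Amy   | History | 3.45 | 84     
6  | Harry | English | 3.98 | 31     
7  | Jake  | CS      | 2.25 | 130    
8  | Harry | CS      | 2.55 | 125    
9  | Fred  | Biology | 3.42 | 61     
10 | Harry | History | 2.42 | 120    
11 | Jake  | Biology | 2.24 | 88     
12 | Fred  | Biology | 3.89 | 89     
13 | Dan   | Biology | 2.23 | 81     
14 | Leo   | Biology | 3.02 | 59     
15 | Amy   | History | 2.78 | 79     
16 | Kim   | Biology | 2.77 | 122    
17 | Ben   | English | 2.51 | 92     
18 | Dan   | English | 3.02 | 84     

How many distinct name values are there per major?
SELECT major, COUNT(DISTINCT name)
FROM students
GROUP BY major

Result:
  Biology: 5 distinct
  CS: 2 distinct
  English: 3 distinct
  History: 4 distinct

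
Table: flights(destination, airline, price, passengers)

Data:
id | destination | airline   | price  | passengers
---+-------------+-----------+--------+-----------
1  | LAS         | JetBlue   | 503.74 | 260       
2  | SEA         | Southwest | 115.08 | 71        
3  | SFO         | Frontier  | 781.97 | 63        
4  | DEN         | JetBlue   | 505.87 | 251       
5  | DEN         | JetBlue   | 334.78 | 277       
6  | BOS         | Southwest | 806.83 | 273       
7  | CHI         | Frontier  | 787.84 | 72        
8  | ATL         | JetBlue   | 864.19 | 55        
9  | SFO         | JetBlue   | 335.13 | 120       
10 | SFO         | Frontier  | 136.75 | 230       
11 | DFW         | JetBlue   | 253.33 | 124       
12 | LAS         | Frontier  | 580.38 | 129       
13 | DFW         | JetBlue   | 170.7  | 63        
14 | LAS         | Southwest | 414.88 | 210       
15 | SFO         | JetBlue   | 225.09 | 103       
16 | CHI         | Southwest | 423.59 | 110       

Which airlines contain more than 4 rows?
SELECT airline, COUNT(*) as cnt
FROM flights
GROUP BY airline
HAVING COUNT(*) > 4

Result:
  JetBlue: 8

Note: HAVING filters groups after aggregation, WHERE filters rows before.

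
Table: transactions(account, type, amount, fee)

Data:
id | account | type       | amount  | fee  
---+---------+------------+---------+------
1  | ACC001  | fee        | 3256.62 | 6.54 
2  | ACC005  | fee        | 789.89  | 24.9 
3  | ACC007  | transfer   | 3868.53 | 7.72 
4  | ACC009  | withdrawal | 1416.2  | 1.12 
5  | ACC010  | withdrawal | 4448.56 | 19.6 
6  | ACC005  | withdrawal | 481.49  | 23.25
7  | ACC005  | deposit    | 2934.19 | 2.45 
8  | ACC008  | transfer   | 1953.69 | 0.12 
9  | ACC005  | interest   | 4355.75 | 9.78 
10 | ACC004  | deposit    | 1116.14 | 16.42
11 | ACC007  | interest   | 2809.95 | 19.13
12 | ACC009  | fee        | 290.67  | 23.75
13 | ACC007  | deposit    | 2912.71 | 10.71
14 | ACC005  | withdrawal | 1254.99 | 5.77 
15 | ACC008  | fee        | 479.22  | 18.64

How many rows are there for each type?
SELECT type, COUNT(*) as count
FROM transactions
GROUP BY type

Result:
  deposit: 3
  fee: 4
  interest: 2
  transfer: 2
  withdrawal: 4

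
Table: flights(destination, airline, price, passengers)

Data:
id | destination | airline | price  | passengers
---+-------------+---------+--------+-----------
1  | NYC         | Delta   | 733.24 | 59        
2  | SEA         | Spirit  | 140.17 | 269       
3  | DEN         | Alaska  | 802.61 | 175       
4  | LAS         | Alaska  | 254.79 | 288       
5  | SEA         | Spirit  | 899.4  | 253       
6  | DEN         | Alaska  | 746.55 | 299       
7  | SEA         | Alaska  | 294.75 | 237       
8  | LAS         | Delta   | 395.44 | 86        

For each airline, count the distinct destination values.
SELECT airline, COUNT(DISTINCT destination)
FROM flights
GROUP BY airline

Result:
  Alaska: 3 distinct
  Delta: 2 distinct
  Spirit: 1 distinct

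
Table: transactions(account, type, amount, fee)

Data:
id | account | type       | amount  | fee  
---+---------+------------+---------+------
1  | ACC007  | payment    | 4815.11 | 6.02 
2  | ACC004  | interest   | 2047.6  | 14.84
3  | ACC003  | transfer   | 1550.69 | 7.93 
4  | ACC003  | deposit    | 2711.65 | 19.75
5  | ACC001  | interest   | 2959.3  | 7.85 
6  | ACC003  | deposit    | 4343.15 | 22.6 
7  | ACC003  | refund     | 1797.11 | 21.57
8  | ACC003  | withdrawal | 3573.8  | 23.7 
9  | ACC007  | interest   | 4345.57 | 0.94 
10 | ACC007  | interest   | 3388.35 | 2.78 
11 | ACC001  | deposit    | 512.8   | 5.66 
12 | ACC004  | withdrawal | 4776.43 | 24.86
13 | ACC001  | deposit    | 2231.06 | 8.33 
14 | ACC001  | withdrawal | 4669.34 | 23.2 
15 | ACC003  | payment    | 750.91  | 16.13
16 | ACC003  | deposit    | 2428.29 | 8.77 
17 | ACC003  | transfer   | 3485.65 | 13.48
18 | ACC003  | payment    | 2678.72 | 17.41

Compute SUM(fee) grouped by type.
SELECT type, SUM(fee) as result
FROM transactions
GROUP BY type

Result:
  deposit: 65.11
  interest: 26.41
  payment: 39.56
  refund: 21.57
  transfer: 21.41
  withdrawal: 71.76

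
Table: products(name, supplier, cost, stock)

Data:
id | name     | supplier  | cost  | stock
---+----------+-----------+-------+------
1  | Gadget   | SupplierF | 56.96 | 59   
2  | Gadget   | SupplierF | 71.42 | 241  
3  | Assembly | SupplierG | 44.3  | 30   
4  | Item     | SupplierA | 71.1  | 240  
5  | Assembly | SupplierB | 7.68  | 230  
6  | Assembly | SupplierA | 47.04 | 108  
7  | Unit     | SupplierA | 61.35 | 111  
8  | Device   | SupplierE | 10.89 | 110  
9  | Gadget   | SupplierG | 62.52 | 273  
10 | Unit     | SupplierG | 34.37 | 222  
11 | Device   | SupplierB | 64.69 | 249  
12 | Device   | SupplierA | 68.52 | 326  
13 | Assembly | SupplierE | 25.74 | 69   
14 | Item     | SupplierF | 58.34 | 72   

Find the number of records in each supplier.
SELECT supplier, COUNT(*) as count
FROM products
GROUP BY supplier

Result:
  SupplierA: 4
  SupplierB: 2
  SupplierE: 2
  SupplierF: 3
  SupplierG: 3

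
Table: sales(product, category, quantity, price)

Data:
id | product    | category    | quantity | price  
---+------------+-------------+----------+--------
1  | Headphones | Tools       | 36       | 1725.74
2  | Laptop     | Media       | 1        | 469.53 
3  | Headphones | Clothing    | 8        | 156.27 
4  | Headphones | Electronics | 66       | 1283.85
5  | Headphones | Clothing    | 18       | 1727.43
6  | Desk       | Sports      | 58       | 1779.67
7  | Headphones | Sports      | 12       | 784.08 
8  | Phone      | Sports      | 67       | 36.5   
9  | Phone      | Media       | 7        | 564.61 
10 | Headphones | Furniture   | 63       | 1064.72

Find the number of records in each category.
SELECT category, COUNT(*) as count
FROM sales
GROUP BY category

Result:
  Clothing: 2
  Electronics: 1
  Furniture: 1
  Media: 2
  Sports: 3
  Tools: 1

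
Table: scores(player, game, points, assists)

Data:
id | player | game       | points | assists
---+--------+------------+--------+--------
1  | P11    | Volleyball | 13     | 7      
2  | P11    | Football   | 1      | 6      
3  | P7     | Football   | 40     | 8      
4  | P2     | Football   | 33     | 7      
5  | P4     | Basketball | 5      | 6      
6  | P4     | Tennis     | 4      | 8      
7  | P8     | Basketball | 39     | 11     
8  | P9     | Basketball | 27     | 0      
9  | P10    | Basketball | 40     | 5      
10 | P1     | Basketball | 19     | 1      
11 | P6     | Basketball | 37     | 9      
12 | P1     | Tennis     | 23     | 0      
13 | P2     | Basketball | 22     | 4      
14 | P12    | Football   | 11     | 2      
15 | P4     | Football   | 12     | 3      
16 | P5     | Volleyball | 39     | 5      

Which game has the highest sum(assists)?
SELECT game, SUM(assists) as val
FROM scores
GROUP BY game
ORDER BY val DESC
LIMIT 1

Result: Basketball with sum(assists) = 36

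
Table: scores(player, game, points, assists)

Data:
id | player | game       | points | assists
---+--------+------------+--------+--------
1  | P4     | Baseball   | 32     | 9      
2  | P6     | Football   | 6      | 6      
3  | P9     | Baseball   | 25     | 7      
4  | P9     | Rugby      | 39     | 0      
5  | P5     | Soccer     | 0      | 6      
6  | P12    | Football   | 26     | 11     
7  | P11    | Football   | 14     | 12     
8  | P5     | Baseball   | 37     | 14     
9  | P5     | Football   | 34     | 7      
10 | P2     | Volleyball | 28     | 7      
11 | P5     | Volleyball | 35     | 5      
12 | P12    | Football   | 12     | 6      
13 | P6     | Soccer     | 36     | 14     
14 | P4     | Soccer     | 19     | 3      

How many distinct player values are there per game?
SELECT game, COUNT(DISTINCT player)
FROM scores
GROUP BY game

Result:
  Baseball: 3 distinct
  Football: 4 distinct
  Rugby: 1 distinct
  Soccer: 3 distinct
  Volleyball: 2 distinct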